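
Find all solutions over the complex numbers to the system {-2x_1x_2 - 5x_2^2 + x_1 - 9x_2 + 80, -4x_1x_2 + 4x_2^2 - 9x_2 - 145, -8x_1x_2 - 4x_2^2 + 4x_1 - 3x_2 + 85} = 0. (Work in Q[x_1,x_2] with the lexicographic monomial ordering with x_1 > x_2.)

Compute a lex Gröbner basis by Buchberger's algorithm.
f_1 = -2x_1x_2 + x_1 - 5x_2^2 - 9x_2 + 80, LT = x_1x_2.
f_2 = -4x_1x_2 + 4x_2^2 - 9x_2 - 145, LT = x_1x_2.
f_3 = -8x_1x_2 + 4x_1 - 4x_2^2 - 3x_2 + 85, LT = x_1x_2.

S(f_1,f_2): lcm = x_1x_2. S = -1/2x_1 + 7/2x_2^2 + 9/4x_2 - 305/4.
  leading term x_1: no divisor's leading term divides it; move -1/2x_1 to the remainder.
  leading term x_2^2: no divisor's leading term divides it; move 7/2x_2^2 to the remainder.
  leading term x_2: no divisor's leading term divides it; move 9/4x_2 to the remainder.
  leading term 1: no divisor's leading term divides it; move -305/4 to the remainder.
  remainder -1/2x_1 + 7/2x_2^2 + 9/4x_2 - 305/4 ≠ 0; add h_4 = -1/2x_1 + 7/2x_2^2 + 9/4x_2 - 305/4 to the basis.

S(f_1,f_3): lcm = x_1x_2. S = 2x_2^2 + 33/8x_2 - 235/8.
  leading term x_2^2: no divisor's leading term divides it; move 2x_2^2 to the remainder.
  leading term x_2: no divisor's leading term divides it; move 33/8x_2 to the remainder.
  leading term 1: no divisor's leading term divides it; move -235/8 to the remainder.
  remainder 2x_2^2 + 33/8x_2 - 235/8 ≠ 0; add h_5 = 2x_2^2 + 33/8x_2 - 235/8 to the basis.

S(f_1,h_4): lcm = x_1x_2. S = -1/2x_1 + 7x_2^3 + 7x_2^2 - 148x_2 - 40.
  leading term x_1: subtract (1)·h_4 from -1/2x_1 + 7x_2^3 + 7x_2^2 - 148x_2 - 40 → 7x_2^3 + 7/2x_2^2 - 601/4x_2 + 145/4
  leading term x_2^3: subtract (7/2x_2)·h_5 from 7x_2^3 + 7/2x_2^2 - 601/4x_2 + 145/4 → -175/16x_2^2 - 759/16x_2 + 145/4
  leading term x_2^2: subtract (-175/32)·h_5 from -175/16x_2^2 - 759/16x_2 + 145/4 → -6369/256x_2 - 31845/256
  leading term x_2: no divisor's leading term divides it; move -6369/256x_2 to the remainder.
  leading term 1: no divisor's leading term divides it; move -31845/256 to the remainder.
  remainder -6369/256x_2 - 31845/256 ≠ 0; add h_6 = -6369/256x_2 - 31845/256 to the basis.

The other S-polynomials (S(f_2,f_3), S(f_2,h_4), S(f_3,h_4), S(f_1,h_5), S(f_2,h_5), S(f_3,h_5), S(h_4,h_5), S(f_1,h_6), S(f_2,h_6), S(f_3,h_6), S(h_4,h_6), S(h_5,h_6)) all reduce to 0 modulo the current basis, so we have a Gröbner basis.
Inter-reduce: drop elements whose leading term is divisible by another's, tail-reduce, and make monic.
Reduced Gröbner basis: {x_1, x_2 + 5}.

Elimination: the polynomial x_2 + 5 lies in the elimination ideal for x_2, so x_2 ∈ {-5}. For each such x_2, the remaining basis elements (now univariate) give the rest of the solution.
  x_2 = -5: the earlier basis element becomes x_1 = 0, giving x_1 = 0 — point (0, -5).

{(0, -5)}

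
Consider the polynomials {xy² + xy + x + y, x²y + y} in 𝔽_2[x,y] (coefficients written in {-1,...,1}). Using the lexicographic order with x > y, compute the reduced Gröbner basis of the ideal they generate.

f_1 = xy² + xy + x + y, LT = xy².
f_2 = x²y + y, LT = x²y.

S(f_1,f_2): lcm = x²y². S = x²y + x² + xy + y².
  leading term x²y: subtract (1)·f_2 from x²y + x² + xy + y² → x² + xy + y² + y
  leading term x²: no divisor's leading term divides it; move x² to the remainder.
  leading term xy: no divisor's leading term divides it; move xy to the remainder.
  leading term y²: no divisor's leading term divides it; move y² to the remainder.
  leading term y: no divisor's leading term divides it; move y to the remainder.
  remainder x² + xy + y² + y ≠ 0; add g_3 = x² + xy + y² + y to the basis.

S(f_1,g_3): lcm = x²y². S = x²y + x² + xy³ + xy + y⁴ + y³.
  leading term x²y: subtract (1)·f_2 from x²y + x² + xy³ + xy + y⁴ + y³ → x² + xy³ + xy + y⁴ + y³ + y
  leading term x²: subtract (1)·g_3 from x² + xy³ + xy + y⁴ + y³ + y → xy³ + y⁴ + y³ + y²
  leading term xy³: subtract (y)·f_1 from xy³ + y⁴ + y³ + y² → xy² + xy + y⁴ + y³
  leading term xy²: subtract (1)·f_1 from xy² + xy + y⁴ + y³ → x + y⁴ + y³ + y
  leading term x: no divisor's leading term divides it; move x to the remainder.
  leading term y⁴: no divisor's leading term divides it; move y⁴ to the remainder.
  leading term y³: no divisor's leading term divides it; move y³ to the remainder.
  leading term y: no divisor's leading term divides it; move y to the remainder.
  remainder x + y⁴ + y³ + y ≠ 0; add g_4 = x + y⁴ + y³ + y to the basis.

S(f_2,g_3): lcm = x²y. S = xy² + y³ + y² + y.
  leading term xy²: subtract (1)·f_1 from xy² + y³ + y² + y → xy + x + y³ + y²
  leading term xy: subtract (y)·g_4 from xy + x + y³ + y² → x + y⁵ + y⁴ + y³
  leading term x: subtract (1)·g_4 from x + y⁵ + y⁴ + y³ → y⁵ + y
  leading term y⁵: no divisor's leading term divides it; move y⁵ to the remainder.
  leading term y: no divisor's leading term divides it; move y to the remainder.
  remainder y⁵ + y ≠ 0; add g_5 = y⁵ + y to the basis.

S(f_1,g_4): lcm = xy². S = xy + x + y⁶ + y⁵ + y³ + y.
  leading term xy: subtract (y)·g_4 from xy + x + y⁶ + y⁵ + y³ + y → x + y⁶ + y⁴ + y³ + y² + y
  leading term x: subtract (1)·g_4 from x + y⁶ + y⁴ + y³ + y² + y → y⁶ + y²
  leading term y⁶: subtract (y)·g_5 from y⁶ + y² → 0
  remainder 0.

S(f_2,g_4): lcm = x²y. S = xy⁵ + xy⁴ + xy² + y.
  leading term xy⁵: subtract (y³)·f_1 from xy⁵ + xy⁴ + xy² + y → xy³ + xy² + y⁴ + y
  leading term xy³: subtract (y)·f_1 from xy³ + xy² + y⁴ + y → xy + y⁴ + y² + y
  leading term xy: subtract (y)·g_4 from xy + y⁴ + y² + y → y⁵ + y
  leading term y⁵: subtract (1)·g_5 from y⁵ + y → 0
  remainder 0.

S(g_3,g_4): lcm = x². S = xy⁴ + xy³ + y² + y.
  leading term xy⁴: subtract (y²)·f_1 from xy⁴ + xy³ + y² + y → xy² + y³ + y² + y
  leading term xy²: subtract (1)·f_1 from xy² + y³ + y² + y → xy + x + y³ + y²
  leading term xy: subtract (y)·g_4 from xy + x + y³ + y² → x + y⁵ + y⁴ + y³
  leading term x: subtract (1)·g_4 from x + y⁵ + y⁴ + y³ → y⁵ + y
  leading term y⁵: subtract (1)·g_5 from y⁵ + y → 0
  remainder 0.

S(f_1,g_5): lcm = xy⁵. S = xy⁴ + xy³ + xy + y⁴.
  leading term xy⁴: subtract (y²)·f_1 from xy⁴ + xy³ + xy + y⁴ → xy² + xy + y⁴ + y³
  leading term xy²: subtract (1)·f_1 from xy² + xy + y⁴ + y³ → x + y⁴ + y³ + y
  leading term x: subtract (1)·g_4 from x + y⁴ + y³ + y → 0
  remainder 0.

S(f_2,g_5): lcm = x²y⁵. S = x²y + y⁵.
  leading term x²y: subtract (1)·f_2 from x²y + y⁵ → y⁵ + y
  leading term y⁵: subtract (1)·g_5 from y⁵ + y → 0
  remainder 0.

S(g_3,g_5): leading monomials are coprime, so the S-polynomial reduces to 0 (Buchberger's first criterion).
S(g_4,g_5): leading monomials are coprime, so the S-polynomial reduces to 0 (Buchberger's first criterion).
Every S-polynomial of the final basis reduces to 0, so we have a Gröbner basis.
Inter-reduce: drop elements whose leading term is divisible by another's, tail-reduce, and make monic.

G = {x + y⁴ + y³ + y, y⁵ + y}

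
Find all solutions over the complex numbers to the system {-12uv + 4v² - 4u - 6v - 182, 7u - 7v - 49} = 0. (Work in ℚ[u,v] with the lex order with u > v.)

{(-7/4, -35/4), (4, -3)}

Compute a lex Gröbner basis by Buchberger's algorithm.
f_1 = -12uv - 4u + 4v² - 6v - 182, LT = uv.
f_2 = 7u - 7v - 49, LT = u.

S(f_1,f_2): lcm = uv. S = ⅓u + ⅔v² + 15/2v + 91/6.
  leading term u: subtract (1/21)·f_2 from ⅓u + ⅔v² + 15/2v + 91/6 → ⅔v² + 47/6v + 35/2
  leading term v²: no divisor's leading term divides it; move ⅔v² to the remainder.
  leading term v: no divisor's leading term divides it; move 47/6v to the remainder.
  leading term 1: no divisor's leading term divides it; move 35/2 to the remainder.
  remainder ⅔v² + 47/6v + 35/2 ≠ 0; add h_3 = ⅔v² + 47/6v + 35/2 to the basis.

The other S-polynomials (S(f_1,h_3), S(f_2,h_3)) all reduce to 0 modulo the current basis, so we have a Gröbner basis.
Inter-reduce: drop elements whose leading term is divisible by another's, tail-reduce, and make monic.
Reduced Gröbner basis: {u - v - 7, v² + 47/4v + 105/4}.

From the last basis element, v² + 47/4v + 105/4 = 0, so v takes values in {-35/4, -3}. Each choice, substituted upward through the basis, yields the corresponding point(s) of the solution set.
  v = -35/4: the earlier basis element becomes u + 7/4 = 0, giving u = -7/4 — point (-7/4, -35/4).
  v = -3: the earlier basis element becomes u - 4 = 0, giving u = 4 — point (4, -3).
Each listed point satisfies every original equation (direct substitution).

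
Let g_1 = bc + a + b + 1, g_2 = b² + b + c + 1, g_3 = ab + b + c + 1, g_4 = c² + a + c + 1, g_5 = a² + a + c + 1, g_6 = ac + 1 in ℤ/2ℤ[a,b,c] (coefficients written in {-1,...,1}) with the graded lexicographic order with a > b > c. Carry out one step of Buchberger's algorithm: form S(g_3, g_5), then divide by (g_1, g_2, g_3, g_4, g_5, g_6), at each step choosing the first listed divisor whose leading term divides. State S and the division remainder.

lcm(LM(g_3), LM(g_5)) = a²b.
S = (lcm/LT(g_3))·g_3 − (lcm/LT(g_5))·g_5 = ac + bc + a + b.
Reduce S modulo (g_1, g_2, g_3, g_4, g_5, g_6) in that order:
  leading term ac: subtract (1)·g_6 from ac + bc + a + b → bc + a + b + 1
  leading term bc: subtract (1)·g_1 from bc + a + b + 1 → 0
The remainder is 0, so this S-polynomial contributes no new basis element.

S(g_3, g_5) = ac + bc + a + b; remainder on division = 0.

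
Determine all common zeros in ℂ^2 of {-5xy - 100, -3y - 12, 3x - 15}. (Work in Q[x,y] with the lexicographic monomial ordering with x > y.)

{(5, -4)}

Compute a lex Gröbner basis by Buchberger's algorithm.
f_1 = -5xy - 100, LT = xy.
f_2 = -3y - 12, LT = y.
f_3 = 3x - 15, LT = x.

The S-polynomials (S(f_1,f_2), S(f_1,f_3), S(f_2,f_3)) all reduce to 0 modulo the current basis, so we have a Gröbner basis.
Inter-reduce: drop elements whose leading term is divisible by another's, tail-reduce, and make monic.
Reduced Gröbner basis: {x - 5, y + 4}.

From the last basis element, y + 4 = 0, so y takes values in {-4}. Each choice, substituted upward through the basis, yields the corresponding point(s) of the solution set.
  y = -4: the earlier basis element becomes x - 5 = 0, giving x = 5 — point (5, -4).
A lex Gröbner basis triangularizes the system, enabling back-substitution.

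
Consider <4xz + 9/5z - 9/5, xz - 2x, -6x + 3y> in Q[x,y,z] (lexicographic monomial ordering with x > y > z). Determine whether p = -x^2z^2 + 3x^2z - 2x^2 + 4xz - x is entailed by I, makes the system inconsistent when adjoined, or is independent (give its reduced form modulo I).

First compute the reduced Gröbner basis of I by Buchberger's algorithm.
f_1 = 4xz + 9/5z - 9/5, LT = xz.
f_2 = xz - 2x, LT = xz.
f_3 = -6x + 3y, LT = x.

S(f_1,f_2): lcm = xz. S = 2x + 9/20z - 9/20.
  leading term x: subtract (-1/3)·f_3 from 2x + 9/20z - 9/20 → y + 9/20z - 9/20
  leading term y: no divisor's leading term divides it; move y to the remainder.
  leading term z: no divisor's leading term divides it; move 9/20z to the remainder.
  leading term 1: no divisor's leading term divides it; move -9/20 to the remainder.
  remainder y + 9/20z - 9/20 ≠ 0; add h_4 = y + 9/20z - 9/20 to the basis.

S(f_1,f_3): lcm = xz. S = 1/2yz + 9/20z - 9/20.
  leading term yz: subtract (1/2z)·h_4 from 1/2yz + 9/20z - 9/20 → -9/40z^2 + 27/40z - 9/20
  leading term z^2: no divisor's leading term divides it; move -9/40z^2 to the remainder.
  leading term z: no divisor's leading term divides it; move 27/40z to the remainder.
  leading term 1: no divisor's leading term divides it; move -9/20 to the remainder.
  remainder -9/40z^2 + 27/40z - 9/20 ≠ 0; add h_5 = -9/40z^2 + 27/40z - 9/20 to the basis.

The other S-polynomials (S(f_2,f_3), S(f_1,h_4), S(f_2,h_4), S(f_3,h_4), S(f_1,h_5), S(f_2,h_5), S(f_3,h_5), S(h_4,h_5)) all reduce to 0 modulo the current basis, so we have a Gröbner basis.
Inter-reduce: drop elements whose leading term is divisible by another's, tail-reduce, and make monic.
Reduced Gröbner basis: {x + 9/40z - 9/40, y + 9/20z - 9/20, z^2 - 3z + 2}.
Label its elements g_1 = x + 9/40z - 9/40, g_2 = y + 9/20z - 9/20, g_3 = z^2 - 3z + 2.

Reduce p = -x^2z^2 + 3x^2z - 2x^2 + 4xz - x modulo G:
  leading term x^2z^2: subtract (-xz^2)·g_1 from -x^2z^2 + 3x^2z - 2x^2 + 4xz - x → 3x^2z - 2x^2 + 9/40xz^3 - 9/40xz^2 + 4xz - x
  leading term x^2z: subtract (3xz)·g_1 from 3x^2z - 2x^2 + 9/40xz^3 - 9/40xz^2 + 4xz - x → -2x^2 + 9/40xz^3 - 9/10xz^2 + 187/40xz - x
  leading term x^2: subtract (-2x)·g_1 from -2x^2 + 9/40xz^3 - 9/10xz^2 + 187/40xz - x → 9/40xz^3 - 9/10xz^2 + 41/8xz - 29/20x
  leading term xz^3: subtract (9/40z^3)·g_1 from 9/40xz^3 - 9/10xz^2 + 41/8xz - 29/20x → -9/10xz^2 + 41/8xz - 29/20x - 81/1600z^4 + 81/1600z^3
  leading term xz^2: subtract (-9/10z^2)·g_1 from -9/10xz^2 + 41/8xz - 29/20x - 81/1600z^4 + 81/1600z^3 → 41/8xz - 29/20x - 81/1600z^4 + 81/320z^3 - 81/400z^2
  leading term xz: subtract (41/8z)·g_1 from 41/8xz - 29/20x - 81/1600z^4 + 81/320z^3 - 81/400z^2 → -29/20x - 81/1600z^4 + 81/320z^3 - 2169/1600z^2 + 369/320z
  leading term x: subtract (-29/20)·g_1 from -29/20x - 81/1600z^4 + 81/320z^3 - 2169/1600z^2 + 369/320z → -81/1600z^4 + 81/320z^3 - 2169/1600z^2 + 2367/1600z - 261/800
  leading term z^4: subtract (-81/1600z^2)·g_3 from -81/1600z^4 + 81/320z^3 - 2169/1600z^2 + 2367/1600z - 261/800 → 81/800z^3 - 2007/1600z^2 + 2367/1600z - 261/800
  leading term z^3: subtract (81/800z)·g_3 from 81/800z^3 - 2007/1600z^2 + 2367/1600z - 261/800 → -1521/1600z^2 + 2043/1600z - 261/800
  leading term z^2: subtract (-1521/1600)·g_3 from -1521/1600z^2 + 2043/1600z - 261/800 → -63/40z + 63/40
  leading term z: no divisor's leading term divides it; move -63/40z to the remainder.
  leading term 1: no divisor's leading term divides it; move 63/40 to the remainder.
  normal form = -63/40z + 63/40.
The normal form is nonzero, so p ∉ I. Since p minus its normal form lies in I, I + (p) = I + (r) where r = -63/40z + 63/40; decide whether this ideal is the whole ring.
Run Buchberger on G together with r (pairs among the g_i already reduce to 0 since G is a Gröbner basis):
g_1 = x + 9/40z - 9/40, LT = x.
g_2 = y + 9/20z - 9/20, LT = y.
g_3 = z^2 - 3z + 2, LT = z^2.
r = -63/40z + 63/40, LT = z.

The S-polynomials (S(g_1,g_2), S(g_1,g_3), S(g_1,r), S(g_2,g_3), S(g_2,r), S(g_3,r)) all reduce to 0 modulo the current basis, so we have a Gröbner basis.
Inter-reduce: drop elements whose leading term is divisible by another's, tail-reduce, and make monic.
Reduced Gröbner basis: {x, y, z - 1}.
The reduced Gröbner basis of I + (p) is {x, y, z - 1} ≠ {1}, a proper ideal, so the enlarged system stays consistent: p is independent of I, with normal form -63/40z + 63/40.

-x^2z^2 + 3x^2z - 2x^2 + 4xz - x is independent of I; its normal form modulo I is -63/40z + 63/40.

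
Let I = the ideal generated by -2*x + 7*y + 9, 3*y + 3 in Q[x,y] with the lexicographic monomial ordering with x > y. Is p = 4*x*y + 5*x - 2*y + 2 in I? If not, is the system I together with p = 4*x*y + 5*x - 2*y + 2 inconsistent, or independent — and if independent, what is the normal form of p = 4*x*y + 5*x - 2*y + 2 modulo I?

Adjoining 4*x*y + 5*x - 2*y + 2 makes the ideal the whole ring: the system is inconsistent.

First compute the reduced Gröbner basis of I by Buchberger's algorithm.
f_1 = -2*x + 7*y + 9, LT = x.
f_2 = 3*y + 3, LT = y.

The S-polynomials (S(f_1,f_2)) all reduce to 0 modulo the current basis, so we have a Gröbner basis.
Inter-reduce: drop elements whose leading term is divisible by another's, tail-reduce, and make monic.
Reduced Gröbner basis: {x - 1, y + 1}.
Label its elements g_1 = x - 1, g_2 = y + 1.

Reduce p = 4*x*y + 5*x - 2*y + 2 modulo G:
  leading term x*y: subtract (4*y)·g_1 from 4*x*y + 5*x - 2*y + 2 → 5*x + 2*y + 2
  leading term x: subtract (5)·g_1 from 5*x + 2*y + 2 → 2*y + 7
  leading term y: subtract (2)·g_2 from 2*y + 7 → 5
  leading term 1: no divisor's leading term divides it; move 5 to the remainder.
  normal form = 5.
The normal form is nonzero, so p ∉ I. Since p minus its normal form lies in I, I + (p) = I + (r) where r = 5; decide whether this ideal is the whole ring.
Here r = 5 is a nonzero constant, hence a unit: 1 ∈ I + (p), the Gröbner basis of I + (p) is {1}, and the enlarged system has no common solution — adjoining p is inconsistent.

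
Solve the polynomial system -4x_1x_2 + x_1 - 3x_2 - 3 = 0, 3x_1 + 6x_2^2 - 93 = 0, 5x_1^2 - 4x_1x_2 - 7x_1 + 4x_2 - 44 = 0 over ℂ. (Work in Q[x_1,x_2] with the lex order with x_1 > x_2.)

Compute a lex Gröbner basis by Buchberger's algorithm.
f_1 = -4x_1x_2 + x_1 - 3x_2 - 3, LT = x_1x_2.
f_2 = 3x_1 + 6x_2^2 - 93, LT = x_1.
f_3 = 5x_1^2 - 4x_1x_2 - 7x_1 + 4x_2 - 44, LT = x_1^2.

S(f_1,f_2): lcm = x_1x_2. S = -1/4x_1 - 2x_2^3 + 127/4x_2 + 3/4.
  leading term x_1: subtract (-1/12)·f_2 from -1/4x_1 - 2x_2^3 + 127/4x_2 + 3/4 → -2x_2^3 + 1/2x_2^2 + 127/4x_2 - 7
  leading term x_2^3: no divisor's leading term divides it; move -2x_2^3 to the remainder.
  leading term x_2^2: no divisor's leading term divides it; move 1/2x_2^2 to the remainder.
  leading term x_2: no divisor's leading term divides it; move 127/4x_2 to the remainder.
  leading term 1: no divisor's leading term divides it; move -7 to the remainder.
  remainder -2x_2^3 + 1/2x_2^2 + 127/4x_2 - 7 ≠ 0; add h_4 = -2x_2^3 + 1/2x_2^2 + 127/4x_2 - 7 to the basis.

S(f_1,f_3): lcm = x_1^2x_2. S = -1/4x_1^2 + 4/5x_1x_2^2 + 43/20x_1x_2 + 3/4x_1 - 4/5x_2^2 + 44/5x_2.
  leading term x_1^2: subtract (-1/12x_1)·f_2 from -1/4x_1^2 + 4/5x_1x_2^2 + 43/20x_1x_2 + 3/4x_1 - 4/5x_2^2 + 44/5x_2 → 13/10x_1x_2^2 + 43/20x_1x_2 - 7x_1 - 4/5x_2^2 + 44/5x_2
  leading term x_1x_2^2: subtract (-13/40x_2)·f_1 from 13/10x_1x_2^2 + 43/20x_1x_2 - 7x_1 - 4/5x_2^2 + 44/5x_2 → 99/40x_1x_2 - 7x_1 - 71/40x_2^2 + 313/40x_2
  leading term x_1x_2: subtract (-99/160)·f_1 from 99/40x_1x_2 - 7x_1 - 71/40x_2^2 + 313/40x_2 → -1021/160x_1 - 71/40x_2^2 + 191/32x_2 - 297/160
  leading term x_1: subtract (-1021/480)·f_2 from -1021/160x_1 - 71/40x_2^2 + 191/32x_2 - 297/160 → 879/80x_2^2 + 191/32x_2 - 7987/40
  leading term x_2^2: no divisor's leading term divides it; move 879/80x_2^2 to the remainder.
  leading term x_2: no divisor's leading term divides it; move 191/32x_2 to the remainder.
  leading term 1: no divisor's leading term divides it; move -7987/40 to the remainder.
  remainder 879/80x_2^2 + 191/32x_2 - 7987/40 ≠ 0; add h_5 = 879/80x_2^2 + 191/32x_2 - 7987/40 to the basis.

S(f_2,f_3): lcm = x_1^2. S = 2x_1x_2^2 + 4/5x_1x_2 - 148/5x_1 - 4/5x_2 + 44/5.
  leading term x_1x_2^2: subtract (-1/2x_2)·f_1 from 2x_1x_2^2 + 4/5x_1x_2 - 148/5x_1 - 4/5x_2 + 44/5 → 13/10x_1x_2 - 148/5x_1 - 3/2x_2^2 - 23/10x_2 + 44/5
  leading term x_1x_2: subtract (-13/40)·f_1 from 13/10x_1x_2 - 148/5x_1 - 3/2x_2^2 - 23/10x_2 + 44/5 → -1171/40x_1 - 3/2x_2^2 - 131/40x_2 + 313/40
  leading term x_1: subtract (-1171/120)·f_2 from -1171/40x_1 - 3/2x_2^2 - 131/40x_2 + 313/40 → 1141/20x_2^2 - 131/40x_2 - 8997/10
  leading term x_2^2: subtract (4564/879)·h_5 from 1141/20x_2^2 - 131/40x_2 - 8997/10 → -301201/8790x_2 + 602402/4395
  leading term x_2: no divisor's leading term divides it; move -301201/8790x_2 to the remainder.
  leading term 1: no divisor's leading term divides it; move 602402/4395 to the remainder.
  remainder -301201/8790x_2 + 602402/4395 ≠ 0; add h_6 = -301201/8790x_2 + 602402/4395 to the basis.

The other S-polynomials (S(f_1,h_4), S(f_2,h_4), S(f_3,h_4), S(f_1,h_5), S(f_2,h_5), S(f_3,h_5), S(h_4,h_5), S(f_1,h_6), S(f_2,h_6), S(f_3,h_6), S(h_4,h_6), S(h_5,h_6)) all reduce to 0 modulo the current basis, so we have a Gröbner basis.
Inter-reduce: drop elements whose leading term is divisible by another's, tail-reduce, and make monic.
Reduced Gröbner basis: {x_1 + 1, x_2 - 4}.

Since the basis is lex-ordered, x_2 - 4 is univariate in x_2. Its roots are {4}. Back-substituting each root into the other basis elements fixes the other coordinates.
  x_2 = 4: the earlier basis element becomes x_1 + 1 = 0, giving x_1 = -1 — point (-1, 4).

{(-1, 4)}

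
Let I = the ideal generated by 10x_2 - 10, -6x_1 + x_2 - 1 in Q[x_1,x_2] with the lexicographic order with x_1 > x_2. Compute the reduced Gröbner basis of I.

G = {x_1, x_2 - 1}

This is the nonlinear analogue of row-reducing a linear system.

f_1 = 10x_2 - 10, LT = x_2.
f_2 = -6x_1 + x_2 - 1, LT = x_1.

The S-polynomials (S(f_1,f_2)) all reduce to 0 modulo the current basis, so we have a Gröbner basis.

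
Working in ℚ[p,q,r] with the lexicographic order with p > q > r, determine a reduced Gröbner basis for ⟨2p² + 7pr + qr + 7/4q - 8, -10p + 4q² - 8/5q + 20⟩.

G = {p - ⅖q² + 4/25q - 2, q⁴ - ⅘q³ + 35/4q²r + 254/25q² - ⅜qr + 47/32q + 175/4r}

f_1 = 2p² + 7pr + qr + 7/4q - 8, LT = p².
f_2 = -10p + 4q² - 8/5q + 20, LT = p.

S(f_1,f_2): lcm = p². S = ⅖pq² - 4/25pq + 7/2pr + 2p + ½qr + ⅞q - 4.
  leading term pq²: subtract (-1/25q²)·f_2 from ⅖pq² - 4/25pq + 7/2pr + 2p + ½qr + ⅞q - 4 → -4/25pq + 7/2pr + 2p + 4/25q⁴ - 8/125q³ + ⅘q² + ½qr + ⅞q - 4
  leading term pq: subtract (2/125q)·f_2 from -4/25pq + 7/2pr + 2p + 4/25q⁴ - 8/125q³ + ⅘q² + ½qr + ⅞q - 4 → 7/2pr + 2p + 4/25q⁴ - 16/125q³ + 516/625q² + ½qr + 111/200q - 4
  leading term pr: subtract (-7/20r)·f_2 from 7/2pr + 2p + 4/25q⁴ - 16/125q³ + 516/625q² + ½qr + 111/200q - 4 → 2p + 4/25q⁴ - 16/125q³ + 7/5q²r + 516/625q² - 3/50qr + 111/200q + 7r - 4
  leading term p: subtract (-⅕)·f_2 from 2p + 4/25q⁴ - 16/125q³ + 7/5q²r + 516/625q² - 3/50qr + 111/200q + 7r - 4 → 4/25q⁴ - 16/125q³ + 7/5q²r + 1016/625q² - 3/50qr + 47/200q + 7r
  leading term q⁴: no divisor's leading term divides it; move 4/25q⁴ to the remainder.
  leading term q³: no divisor's leading term divides it; move -16/125q³ to the remainder.
  leading term q²r: no divisor's leading term divides it; move 7/5q²r to the remainder.
  leading term q²: no divisor's leading term divides it; move 1016/625q² to the remainder.
  leading term qr: no divisor's leading term divides it; move -3/50qr to the remainder.
  leading term q: no divisor's leading term divides it; move 47/200q to the remainder.
  leading term r: no divisor's leading term divides it; move 7r to the remainder.
  remainder 4/25q⁴ - 16/125q³ + 7/5q²r + 1016/625q² - 3/50qr + 47/200q + 7r ≠ 0; add g_3 = 4/25q⁴ - 16/125q³ + 7/5q²r + 1016/625q² - 3/50qr + 47/200q + 7r to the basis.

S(f_1,g_3): leading monomials are coprime, so the S-polynomial reduces to 0 (Buchberger's first criterion).
S(f_2,g_3): leading monomials are coprime, so the S-polynomial reduces to 0 (Buchberger's first criterion).
Every S-polynomial of the final basis reduces to 0, so we have a Gröbner basis.
Inter-reduce: drop elements whose leading term is divisible by another's, tail-reduce, and make monic.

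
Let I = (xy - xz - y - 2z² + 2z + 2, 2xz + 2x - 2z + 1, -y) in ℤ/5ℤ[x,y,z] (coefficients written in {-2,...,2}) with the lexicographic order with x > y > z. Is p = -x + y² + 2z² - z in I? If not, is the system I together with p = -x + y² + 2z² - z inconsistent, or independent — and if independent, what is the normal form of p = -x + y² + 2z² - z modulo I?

-x + y² + 2z² - z lies in I (it reduces to 0).

First compute the reduced Gröbner basis of I by Buchberger's algorithm.
f_1 = xy - xz - y - 2z² + 2z + 2, LT = xy.
f_2 = 2xz + 2x - 2z + 1, LT = xz.
f_3 = -y, LT = y.

S(f_1,f_2): lcm = xyz. S = -xy - xz² + 2y - 2z³ + 2z² + 2z.
  reduce S modulo (f_1, f_2, f_3):
  remainder -2z³ - z² + 2z + 2 ≠ 0; add h_4 = -2z³ - z² + 2z + 2 to the basis.

S(f_1,f_3): lcm = xy. S = -xz - y - 2z² + 2z + 2.
  reduce S modulo (f_1, f_2, f_3, h_4):
  remainder x - 2z² + z ≠ 0; add h_5 = x - 2z² + z to the basis.

The other S-polynomials (S(f_2,f_3), S(f_1,h_4), S(f_2,h_4), S(f_3,h_4), S(f_1,h_5), S(f_2,h_5), S(f_3,h_5), S(h_4,h_5)) all reduce to 0 modulo the current basis, so we have a Gröbner basis.
Inter-reduce: drop elements whose leading term is divisible by another's, tail-reduce, and make monic.
Reduced Gröbner basis: {x - 2z² + z, y, z³ - 2z² - z - 1}.
Label its elements g_1 = x - 2z² + z, g_2 = y, g_3 = z³ - 2z² - z - 1.

Reduce p = -x + y² + 2z² - z modulo G:
  leading term x: subtract (-1)·g_1 from -x + y² + 2z² - z → y²
  leading term y²: subtract (y)·g_2 from y² → 0
  normal form = 0.
Since the normal form is 0, p ∈ I.

The remainder on division by a Gröbner basis is unique — it is the normal form.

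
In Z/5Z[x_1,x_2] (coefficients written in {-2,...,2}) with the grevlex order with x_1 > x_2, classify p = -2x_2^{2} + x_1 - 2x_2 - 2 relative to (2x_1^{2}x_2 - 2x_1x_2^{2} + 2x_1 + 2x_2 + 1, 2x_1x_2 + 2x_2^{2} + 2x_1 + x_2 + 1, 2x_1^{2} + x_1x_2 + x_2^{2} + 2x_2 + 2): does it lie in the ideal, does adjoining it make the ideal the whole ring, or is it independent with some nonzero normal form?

First compute the reduced Gröbner basis of I by Buchberger's algorithm.
f_1 = 2x_1^{2}x_2 - 2x_1x_2^{2} + 2x_1 + 2x_2 + 1, LT = x_1^{2}x_2.
f_2 = 2x_1x_2 + 2x_2^{2} + 2x_1 + x_2 + 1, LT = x_1x_2.
f_3 = 2x_1^{2} + x_1x_2 + x_2^{2} + 2x_2 + 2, LT = x_1^{2}.

S(f_1,f_2): lcm = x_1^{2}x_2. S = -2x_1x_2^{2} - x_1^{2} + 2x_1x_2 - 2x_1 + x_2 - 2.
  leading term x_1x_2^{2}: subtract (-x_2)·f_2 from -2x_1x_2^{2} - x_1^{2} + 2x_1x_2 - 2x_1 + x_2 - 2 → 2x_2^{3} - x_1^{2} - x_1x_2 + x_2^{2} - 2x_1 + 2x_2 - 2
  leading term x_2^{3}: no divisor's leading term divides it; move 2x_2^{3} to the remainder.
  leading term x_1^{2}: subtract (2)·f_3 from -x_1^{2} - x_1x_2 + x_2^{2} - 2x_1 + 2x_2 - 2 → 2x_1x_2 - x_2^{2} - 2x_1 - 2x_2 - 1
  leading term x_1x_2: subtract (1)·f_2 from 2x_1x_2 - x_2^{2} - 2x_1 - 2x_2 - 1 → 2x_2^{2} + x_1 + 2x_2 - 2
  leading term x_2^{2}: no divisor's leading term divides it; move 2x_2^{2} to the remainder.
  leading term x_1: no divisor's leading term divides it; move x_1 to the remainder.
  leading term x_2: no divisor's leading term divides it; move 2x_2 to the remainder.
  leading term 1: no divisor's leading term divides it; move -2 to the remainder.
  remainder 2x_2^{3} + 2x_2^{2} + x_1 + 2x_2 - 2 ≠ 0; add h_4 = 2x_2^{3} + 2x_2^{2} + x_1 + 2x_2 - 2 to the basis.

S(f_1,f_3): lcm = x_1^{2}x_2. S = x_1x_2^{2} + 2x_2^{3} - x_2^{2} + x_1 - 2.
  leading term x_1x_2^{2}: subtract (-2x_2)·f_2 from x_1x_2^{2} + 2x_2^{3} - x_2^{2} + x_1 - 2 → x_2^{3} - x_1x_2 + x_2^{2} + x_1 + 2x_2 - 2
  leading term x_2^{3}: subtract (-2)·h_4 from x_2^{3} - x_1x_2 + x_2^{2} + x_1 + 2x_2 - 2 → -x_1x_2 - 2x_1 + x_2 - 1
  leading term x_1x_2: subtract (2)·f_2 from -x_1x_2 - 2x_1 + x_2 - 1 → x_2^{2} - x_1 - x_2 + 2
  leading term x_2^{2}: no divisor's leading term divides it; move x_2^{2} to the remainder.
  leading term x_1: no divisor's leading term divides it; move -x_1 to the remainder.
  leading term x_2: no divisor's leading term divides it; move -x_2 to the remainder.
  leading term 1: no divisor's leading term divides it; move 2 to the remainder.
  remainder x_2^{2} - x_1 - x_2 + 2 ≠ 0; add h_5 = x_2^{2} - x_1 - x_2 + 2 to the basis.

S(f_1,h_4): lcm = x_1^{2}x_2^{3}. S = -x_1x_2^{4} - x_1^{2}x_2^{2} + 2x_1^{3} - x_1^{2}x_2 + x_1x_2^{2} + x_2^{3} + x_1^{2} - 2x_2^{2}.
  leading term x_1x_2^{4}: subtract (2x_2^{3})·f_2 from -x_1x_2^{4} - x_1^{2}x_2^{2} + 2x_1^{3} - x_1^{2}x_2 + x_1x_2^{2} + x_2^{3} + x_1^{2} - 2x_2^{2} → x_2^{5} - x_1^{2}x_2^{2} + x_1x_2^{3} - 2x_2^{4} + 2x_1^{3} - x_1^{2}x_2 + x_1x_2^{2} - x_2^{3} + x_1^{2} - 2x_2^{2}
  leading term x_2^{5}: subtract (-2x_2^{2})·h_4 from x_2^{5} - x_1^{2}x_2^{2} + x_1x_2^{3} - 2x_2^{4} + 2x_1^{3} - x_1^{2}x_2 + x_1x_2^{2} - x_2^{3} + x_1^{2} - 2x_2^{2} → -x_1^{2}x_2^{2} + x_1x_2^{3} + 2x_2^{4} + 2x_1^{3} - x_1^{2}x_2 - 2x_1x_2^{2} - 2x_2^{3} + x_1^{2} - x_2^{2}
  leading term x_1^{2}x_2^{2}: subtract (2x_2)·f_1 from -x_1^{2}x_2^{2} + x_1x_2^{3} + 2x_2^{4} + 2x_1^{3} - x_1^{2}x_2 - 2x_1x_2^{2} - 2x_2^{3} + x_1^{2} - x_2^{2} → 2x_2^{4} + 2x_1^{3} - x_1^{2}x_2 - 2x_1x_2^{2} - 2x_2^{3} + x_1^{2} + x_1x_2 - 2x_2
  leading term x_2^{4}: subtract (x_2)·h_4 from 2x_2^{4} + 2x_1^{3} - x_1^{2}x_2 - 2x_1x_2^{2} - 2x_2^{3} + x_1^{2} + x_1x_2 - 2x_2 → 2x_1^{3} - x_1^{2}x_2 - 2x_1x_2^{2} + x_2^{3} + x_1^{2} - 2x_2^{2}
  leading term x_1^{3}: subtract (x_1)·f_3 from 2x_1^{3} - x_1^{2}x_2 - 2x_1x_2^{2} + x_2^{3} + x_1^{2} - 2x_2^{2} → -2x_1^{2}x_2 + 2x_1x_2^{2} + x_2^{3} + x_1^{2} - 2x_1x_2 - 2x_2^{2} - 2x_1
  leading term x_1^{2}x_2: subtract (-1)·f_1 from -2x_1^{2}x_2 + 2x_1x_2^{2} + x_2^{3} + x_1^{2} - 2x_1x_2 - 2x_2^{2} - 2x_1 → x_2^{3} + x_1^{2} - 2x_1x_2 - 2x_2^{2} + 2x_2 + 1
  leading term x_2^{3}: subtract (-2)·h_4 from x_2^{3} + x_1^{2} - 2x_1x_2 - 2x_2^{2} + 2x_2 + 1 → x_1^{2} - 2x_1x_2 + 2x_2^{2} + 2x_1 + x_2 + 2
  leading term x_1^{2}: subtract (-2)·f_3 from x_1^{2} - 2x_1x_2 + 2x_2^{2} + 2x_1 + x_2 + 2 → -x_2^{2} + 2x_1 + 1
  leading term x_2^{2}: subtract (-1)·h_5 from -x_2^{2} + 2x_1 + 1 → x_1 - x_2 - 2
  leading term x_1: no divisor's leading term divides it; move x_1 to the remainder.
  leading term x_2: no divisor's leading term divides it; move -x_2 to the remainder.
  leading term 1: no divisor's leading term divides it; move -2 to the remainder.
  remainder x_1 - x_2 - 2 ≠ 0; add h_6 = x_1 - x_2 - 2 to the basis.

The other S-polynomials (S(f_2,f_3), S(f_2,h_4), S(f_3,h_4), S(f_1,h_5), S(f_2,h_5), S(f_3,h_5), S(h_4,h_5), S(f_1,h_6), S(f_2,h_6), S(f_3,h_6), S(h_4,h_6), S(h_5,h_6)) all reduce to 0 modulo the current basis, so we have a Gröbner basis.
Inter-reduce: drop elements whose leading term is divisible by another's, tail-reduce, and make monic.
Reduced Gröbner basis: {x_2^{2} - 2x_2, x_1 - x_2 - 2}.
Label its elements g_1 = x_2^{2} - 2x_2, g_2 = x_1 - x_2 - 2.

Reduce p = -2x_2^{2} + x_1 - 2x_2 - 2 modulo G:
  leading term x_2^{2}: subtract (-2)·g_1 from -2x_2^{2} + x_1 - 2x_2 - 2 → x_1 - x_2 - 2
  leading term x_1: subtract (1)·g_2 from x_1 - x_2 - 2 → 0
  normal form = 0.
Since the normal form is 0, p ∈ I.

-2x_2^{2} + x_1 - 2x_2 - 2 lies in I (it reduces to 0).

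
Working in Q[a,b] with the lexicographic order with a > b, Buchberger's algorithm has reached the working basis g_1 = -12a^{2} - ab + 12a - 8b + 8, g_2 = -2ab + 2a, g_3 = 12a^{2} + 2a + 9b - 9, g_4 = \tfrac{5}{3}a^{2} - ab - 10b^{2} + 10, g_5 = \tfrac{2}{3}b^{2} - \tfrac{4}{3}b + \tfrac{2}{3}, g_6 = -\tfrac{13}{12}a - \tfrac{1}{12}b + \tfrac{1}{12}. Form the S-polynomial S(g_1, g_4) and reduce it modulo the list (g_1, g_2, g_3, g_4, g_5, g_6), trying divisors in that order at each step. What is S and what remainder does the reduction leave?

S(g_1, g_4) = \tfrac{41}{60}ab - a + 6b^{2} + \tfrac{2}{3}b - \tfrac{20}{3}; remainder on division = \tfrac{9899}{780}b - \tfrac{9899}{780}.

lcm(LM(g_1), LM(g_4)) = a^{2}.
S = (lcm/LT(g_1))·g_1 − (lcm/LT(g_4))·g_4 = \tfrac{41}{60}ab - a + 6b^{2} + \tfrac{2}{3}b - \tfrac{20}{3}.
Reduce S modulo (g_1, g_2, g_3, g_4, g_5, g_6) in that order:
  leading term ab: subtract (-\tfrac{41}{120})·g_2 from \tfrac{41}{60}ab - a + 6b^{2} + \tfrac{2}{3}b - \tfrac{20}{3} → -\tfrac{19}{60}a + 6b^{2} + \tfrac{2}{3}b - \tfrac{20}{3}
  leading term a: subtract (\tfrac{19}{65})·g_6 from -\tfrac{19}{60}a + 6b^{2} + \tfrac{2}{3}b - \tfrac{20}{3} → 6b^{2} + \tfrac{539}{780}b - \tfrac{5219}{780}
  leading term b^{2}: subtract (9)·g_5 from 6b^{2} + \tfrac{539}{780}b - \tfrac{5219}{780} → \tfrac{9899}{780}b - \tfrac{9899}{780}
  leading term b: no divisor's leading term divides it; move \tfrac{9899}{780}b to the remainder.
  leading term 1: no divisor's leading term divides it; move -\tfrac{9899}{780} to the remainder.
The remainder \tfrac{9899}{780}b - \tfrac{9899}{780} is nonzero, so it would be added as the next basis element.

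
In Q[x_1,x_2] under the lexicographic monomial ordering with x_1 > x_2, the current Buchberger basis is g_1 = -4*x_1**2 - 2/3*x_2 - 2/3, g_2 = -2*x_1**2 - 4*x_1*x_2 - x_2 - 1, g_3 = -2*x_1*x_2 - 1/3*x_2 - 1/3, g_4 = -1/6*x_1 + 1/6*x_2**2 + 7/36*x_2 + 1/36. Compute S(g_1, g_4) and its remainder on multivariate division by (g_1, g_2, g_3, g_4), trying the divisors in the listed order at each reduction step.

S(g_1, g_4) = x_1*x_2**2 + 7/6*x_1*x_2 + 1/6*x_1 + 1/6*x_2 + 1/6; remainder on division = 0.

lcm(LM(g_1), LM(g_4)) = x_1**2.
S = (lcm/LT(g_1))·g_1 − (lcm/LT(g_4))·g_4 = x_1*x_2**2 + 7/6*x_1*x_2 + 1/6*x_1 + 1/6*x_2 + 1/6.
Reduce S modulo (g_1, g_2, g_3, g_4) in that order:
  leading term x_1*x_2**2: subtract (-1/2*x_2)·g_3 from x_1*x_2**2 + 7/6*x_1*x_2 + 1/6*x_1 + 1/6*x_2 + 1/6 → 7/6*x_1*x_2 + 1/6*x_1 - 1/6*x_2**2 + 1/6
  leading term x_1*x_2: subtract (-7/12)·g_3 from 7/6*x_1*x_2 + 1/6*x_1 - 1/6*x_2**2 + 1/6 → 1/6*x_1 - 1/6*x_2**2 - 7/36*x_2 - 1/36
  leading term x_1: subtract (-1)·g_4 from 1/6*x_1 - 1/6*x_2**2 - 7/36*x_2 - 1/36 → 0
The remainder is 0, so this S-polynomial contributes no new basis element.
This is the inner loop of Buchberger's algorithm — each nonzero remainder becomes a new basis element.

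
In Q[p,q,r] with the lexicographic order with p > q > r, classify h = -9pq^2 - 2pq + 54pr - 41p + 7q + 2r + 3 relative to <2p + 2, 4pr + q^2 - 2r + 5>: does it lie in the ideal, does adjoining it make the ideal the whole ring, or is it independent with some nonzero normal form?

First compute the reduced Gröbner basis of I by Buchberger's algorithm.
f_1 = 2p + 2, LT = p.
f_2 = 4pr + q^2 - 2r + 5, LT = pr.

S(f_1,f_2): lcm = pr. S = -1/4q^2 + 3/2r - 5/4.
  leading term q^2: no divisor's leading term divides it; move -1/4q^2 to the remainder.
  leading term r: no divisor's leading term divides it; move 3/2r to the remainder.
  leading term 1: no divisor's leading term divides it; move -5/4 to the remainder.
  remainder -1/4q^2 + 3/2r - 5/4 ≠ 0; add k_3 = -1/4q^2 + 3/2r - 5/4 to the basis.

The other S-polynomials (S(f_1,k_3), S(f_2,k_3)) all reduce to 0 modulo the current basis, so we have a Gröbner basis.
Inter-reduce: drop elements whose leading term is divisible by another's, tail-reduce, and make monic.
Reduced Gröbner basis: {p + 1, q^2 - 6r + 5}.
Label its elements g_1 = p + 1, g_2 = q^2 - 6r + 5.

Reduce h = -9pq^2 - 2pq + 54pr - 41p + 7q + 2r + 3 modulo G:
  leading term pq^2: subtract (-9q^2)·g_1 from -9pq^2 - 2pq + 54pr - 41p + 7q + 2r + 3 → -2pq + 54pr - 41p + 9q^2 + 7q + 2r + 3
  leading term pq: subtract (-2q)·g_1 from -2pq + 54pr - 41p + 9q^2 + 7q + 2r + 3 → 54pr - 41p + 9q^2 + 9q + 2r + 3
  leading term pr: subtract (54r)·g_1 from 54pr - 41p + 9q^2 + 9q + 2r + 3 → -41p + 9q^2 + 9q - 52r + 3
  leading term p: subtract (-41)·g_1 from -41p + 9q^2 + 9q - 52r + 3 → 9q^2 + 9q - 52r + 44
  leading term q^2: subtract (9)·g_2 from 9q^2 + 9q - 52r + 44 → 9q + 2r - 1
  leading term q: no divisor's leading term divides it; move 9q to the remainder.
  leading term r: no divisor's leading term divides it; move 2r to the remainder.
  leading term 1: no divisor's leading term divides it; move -1 to the remainder.
  normal form = 9q + 2r - 1.
The normal form is nonzero, so h ∉ I. Since h minus its normal form lies in I, I + (h) = I + (n) where n = 9q + 2r - 1; decide whether this ideal is the whole ring.
Run Buchberger on G together with n (pairs among the g_i already reduce to 0 since G is a Gröbner basis):
g_1 = p + 1, LT = p.
g_2 = q^2 - 6r + 5, LT = q^2.
n = 9q + 2r - 1, LT = q.

S(g_2,n): lcm = q^2. S = -2/9qr + 1/9q - 6r + 5.
  leading term qr: subtract (-2/81r)·n from -2/9qr + 1/9q - 6r + 5 → 1/9q + 4/81r^2 - 488/81r + 5
  leading term q: subtract (1/81)·n from 1/9q + 4/81r^2 - 488/81r + 5 → 4/81r^2 - 490/81r + 406/81
  leading term r^2: no divisor's leading term divides it; move 4/81r^2 to the remainder.
  leading term r: no divisor's leading term divides it; move -490/81r to the remainder.
  leading term 1: no divisor's leading term divides it; move 406/81 to the remainder.
  remainder 4/81r^2 - 490/81r + 406/81 ≠ 0; add m_4 = 4/81r^2 - 490/81r + 406/81 to the basis.

The other S-polynomials (S(g_1,g_2), S(g_1,n), S(g_1,m_4), S(g_2,m_4), S(n,m_4)) all reduce to 0 modulo the current basis, so we have a Gröbner basis.
Inter-reduce: drop elements whose leading term is divisible by another's, tail-reduce, and make monic.
Reduced Gröbner basis: {p + 1, q + 2/9r - 1/9, r^2 - 245/2r + 203/2}.
The reduced Gröbner basis of I + (h) is {p + 1, q + 2/9r - 1/9, r^2 - 245/2r + 203/2} ≠ {1}, a proper ideal, so the enlarged system stays consistent: h is independent of I, with normal form 9q + 2r - 1.

-9pq^2 - 2pq + 54pr - 41p + 7q + 2r + 3 is independent of I; its normal form modulo I is 9q + 2r - 1.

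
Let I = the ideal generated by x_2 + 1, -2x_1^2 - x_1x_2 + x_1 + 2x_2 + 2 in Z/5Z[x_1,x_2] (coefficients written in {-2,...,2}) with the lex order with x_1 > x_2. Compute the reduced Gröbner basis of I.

G = {x_1^2 - x_1, x_2 + 1}

This is the nonlinear analogue of row-reducing a linear system.

f_1 = x_2 + 1, LT = x_2.
f_2 = -2x_1^2 - x_1x_2 + x_1 + 2x_2 + 2, LT = x_1^2.

The S-polynomials (S(f_1,f_2)) all reduce to 0 modulo the current basis, so we have a Gröbner basis.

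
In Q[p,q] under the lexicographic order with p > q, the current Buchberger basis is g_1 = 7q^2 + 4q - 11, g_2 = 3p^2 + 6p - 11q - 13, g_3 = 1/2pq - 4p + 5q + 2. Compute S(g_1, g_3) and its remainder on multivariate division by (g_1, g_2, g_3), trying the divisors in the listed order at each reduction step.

S(g_1, g_3) = 60/7pq - 11/7p - 10q^2 - 4q; remainder on division = 67p - 84q - 50.

lcm(LM(g_1), LM(g_3)) = pq^2.
S = (lcm/LT(g_1))·g_1 − (lcm/LT(g_3))·g_3 = 60/7pq - 11/7p - 10q^2 - 4q.
Reduce S modulo (g_1, g_2, g_3) in that order:
  leading term pq: subtract (120/7)·g_3 from 60/7pq - 11/7p - 10q^2 - 4q → 67p - 10q^2 - 628/7q - 240/7
  leading term p: no divisor's leading term divides it; move 67p to the remainder.
  leading term q^2: subtract (-10/7)·g_1 from -10q^2 - 628/7q - 240/7 → -84q - 50
  leading term q: no divisor's leading term divides it; move -84q to the remainder.
  leading term 1: no divisor's leading term divides it; move -50 to the remainder.
The remainder 67p - 84q - 50 is nonzero, so it would be added as the next basis element.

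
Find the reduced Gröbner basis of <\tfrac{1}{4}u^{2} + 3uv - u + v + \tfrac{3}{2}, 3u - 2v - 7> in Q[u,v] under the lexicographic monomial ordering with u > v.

f_1 = \tfrac{1}{4}u^{2} + 3uv - u + v + \tfrac{3}{2}, LT = u^{2}.
f_2 = 3u - 2v - 7, LT = u.

S(f_1,f_2): lcm = u^{2}. S = \tfrac{38}{3}uv - \tfrac{5}{3}u + 4v + 6.
  reduce S modulo (f_1, f_2):
  remainder \tfrac{76}{9}v^{2} + \tfrac{292}{9}v + \tfrac{19}{9} ≠ 0; add g_3 = \tfrac{76}{9}v^{2} + \tfrac{292}{9}v + \tfrac{19}{9} to the basis.

The other S-polynomials (S(f_1,g_3), S(f_2,g_3)) all reduce to 0 modulo the current basis, so we have a Gröbner basis.
Inter-reduce: drop elements whose leading term is divisible by another's, tail-reduce, and make monic.

G = {u - \tfrac{2}{3}v - \tfrac{7}{3}, v^{2} + \tfrac{73}{19}v + \tfrac{1}{4}}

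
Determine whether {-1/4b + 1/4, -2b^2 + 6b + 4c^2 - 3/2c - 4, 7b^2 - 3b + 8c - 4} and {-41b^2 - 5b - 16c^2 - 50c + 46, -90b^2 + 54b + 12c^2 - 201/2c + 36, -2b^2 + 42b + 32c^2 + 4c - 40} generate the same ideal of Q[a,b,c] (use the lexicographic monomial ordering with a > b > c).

Two ideals are equal iff their reduced Gröbner bases coincide (the reduced basis is unique for a fixed ordering).
Buchberger on the first generating set:
f_1 = -1/4b + 1/4, LT = b.
f_2 = -2b^2 + 6b + 4c^2 - 3/2c - 4, LT = b^2.
f_3 = 7b^2 - 3b + 8c - 4, LT = b^2.

S(f_1,f_2): lcm = b^2. S = 2b + 2c^2 - 3/4c - 2.
  leading term b: subtract (-8)·f_1 from 2b + 2c^2 - 3/4c - 2 → 2c^2 - 3/4c
  leading term c^2: no divisor's leading term divides it; move 2c^2 to the remainder.
  leading term c: no divisor's leading term divides it; move -3/4c to the remainder.
  remainder 2c^2 - 3/4c ≠ 0; add g_4 = 2c^2 - 3/4c to the basis.

S(f_1,f_3): lcm = b^2. S = -4/7b - 8/7c + 4/7.
  leading term b: subtract (16/7)·f_1 from -4/7b - 8/7c + 4/7 → -8/7c
  leading term c: no divisor's leading term divides it; move -8/7c to the remainder.
  remainder -8/7c ≠ 0; add g_5 = -8/7c to the basis.

The other S-polynomials (S(f_2,f_3), S(f_1,g_4), S(f_2,g_4), S(f_3,g_4), S(f_1,g_5), S(f_2,g_5), S(f_3,g_5), S(g_4,g_5)) all reduce to 0 modulo the current basis, so we have a Gröbner basis.
Inter-reduce: drop elements whose leading term is divisible by another's, tail-reduce, and make monic.
Reduced Gröbner basis: {b - 1, c}.

Buchberger on the second generating set:
h_1 = -41b^2 - 5b - 16c^2 - 50c + 46, LT = b^2.
h_2 = -90b^2 + 54b + 12c^2 - 201/2c + 36, LT = b^2.
h_3 = -2b^2 + 42b + 32c^2 + 4c - 40, LT = b^2.

S(h_1,h_2): lcm = b^2. S = 148/205b + 322/615c^2 + 253/2460c - 148/205.
  leading term b: no divisor's leading term divides it; move 148/205b to the remainder.
  leading term c^2: no divisor's leading term divides it; move 322/615c^2 to the remainder.
  leading term c: no divisor's leading term divides it; move 253/2460c to the remainder.
  leading term 1: no divisor's leading term divides it; move -148/205 to the remainder.
  remainder 148/205b + 322/615c^2 + 253/2460c - 148/205 ≠ 0; add k_4 = 148/205b + 322/615c^2 + 253/2460c - 148/205 to the basis.

S(h_1,h_3): lcm = b^2. S = 866/41b + 672/41c^2 + 132/41c - 866/41.
  leading term b: subtract (2165/74)·k_4 from 866/41b + 672/41c^2 + 132/41c - 866/41 → 119/111c^2 + 187/888c
  leading term c^2: no divisor's leading term divides it; move 119/111c^2 to the remainder.
  leading term c: no divisor's leading term divides it; move 187/888c to the remainder.
  remainder 119/111c^2 + 187/888c ≠ 0; add k_5 = 119/111c^2 + 187/888c to the basis.

S(h_1,k_4): lcm = b^2. S = -161/222bc^2 - 253/1776bc + 46/41b + 16/41c^2 + 50/41c - 46/41.
  leading term bc^2: subtract (-33005/32856c^2)·k_4 from -161/222bc^2 - 253/1776bc + 46/41b + 16/41c^2 + 50/41c - 46/41 → -253/1776bc + 46/41b + 25921/49284c^4 + 40733/394272c^3 - 3049/9102c^2 + 50/41c - 46/41
  leading term bc: subtract (-51865/262848c)·k_4 from -253/1776bc + 46/41b + 25921/49284c^4 + 40733/394272c^3 - 3049/9102c^2 + 50/41c - 46/41 → 46/41b + 25921/49284c^4 + 40733/197136c^3 - 40695823/129321216c^2 + 78427/72816c - 46/41
  leading term b: subtract (115/74)·k_4 from 46/41b + 25921/49284c^4 + 40733/197136c^3 - 40695823/129321216c^2 + 78427/72816c - 46/41 → 25921/49284c^4 + 40733/197136c^3 - 3559031/3154176c^2 + 543/592c
  leading term c^4: subtract (3703/7548c^2)·k_5 from 25921/49284c^4 + 40733/197136c^3 - 3559031/3154176c^2 + 543/592c → 40733/394272c^3 - 3559031/3154176c^2 + 543/592c
  leading term c^3: subtract (5819/60384c)·k_5 from 40733/394272c^3 - 3559031/3154176c^2 + 543/592c → -85/74c^2 + 543/592c
  leading term c^2: subtract (-15/14)·k_5 from -85/74c^2 + 543/592c → 8/7c
  leading term c: no divisor's leading term divides it; move 8/7c to the remainder.
  remainder 8/7c ≠ 0; add k_6 = 8/7c to the basis.

The other S-polynomials (S(h_2,h_3), S(h_2,k_4), S(h_3,k_4), S(h_1,k_5), S(h_2,k_5), S(h_3,k_5), S(k_4,k_5), S(h_1,k_6), S(h_2,k_6), S(h_3,k_6), S(k_4,k_6), S(k_5,k_6)) all reduce to 0 modulo the current basis, so we have a Gröbner basis.
Inter-reduce: drop elements whose leading term is divisible by another's, tail-reduce, and make monic.
Reduced Gröbner basis: {b - 1, c}.

Same reduced basis, so the two generating sets span the same ideal.
The choice of monomial ordering does not affect the verdict — as long as both bases are computed under the same ordering, their equality decides ideal equality.

Yes, the ideals are equal.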